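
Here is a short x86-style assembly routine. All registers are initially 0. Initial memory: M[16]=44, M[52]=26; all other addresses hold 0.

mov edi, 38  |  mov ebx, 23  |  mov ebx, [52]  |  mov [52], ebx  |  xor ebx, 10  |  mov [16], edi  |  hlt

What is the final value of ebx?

edi=38
ebx=23
ebx=M[52]=26
mov [52], ebx → M[52]=26
ebx=26^10=16
mov [16], edi → M[16]=38
halt.

16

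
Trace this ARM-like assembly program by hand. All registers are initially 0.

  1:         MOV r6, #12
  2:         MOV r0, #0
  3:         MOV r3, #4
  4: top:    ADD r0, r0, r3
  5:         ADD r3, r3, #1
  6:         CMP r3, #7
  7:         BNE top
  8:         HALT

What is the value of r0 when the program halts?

15

after MOV r6, #12: r6=12
after MOV r0, #0: r0=0
after MOV r3, #4: r3=4
after ADD r0, r0, r3: r0=0+4=4
after ADD r3, r3, #1: r3=4+1=5
CMP r3, #7  (cmp 5,7)
BNE top: taken
after ADD r0, r0, r3: r0=4+5=9
after ADD r3, r3, #1: r3=5+1=6
CMP r3, #7  (cmp 6,7)
BNE top: taken
after ADD r0, r0, r3: r0=9+6=15
after ADD r3, r3, #1: r3=6+1=7
CMP r3, #7  (cmp 7,7)
BNE top: not taken
halt.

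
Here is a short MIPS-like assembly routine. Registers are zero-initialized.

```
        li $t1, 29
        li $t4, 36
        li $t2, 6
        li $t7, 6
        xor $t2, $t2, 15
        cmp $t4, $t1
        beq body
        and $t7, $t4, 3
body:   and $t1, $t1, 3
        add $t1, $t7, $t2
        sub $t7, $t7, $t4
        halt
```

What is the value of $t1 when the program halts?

9

li $t1, 29 → $t1=29
li $t4, 36 → $t4=36
li $t2, 6 → $t2=6
li $t7, 6 → $t7=6
xor $t2, $t2, 15 → $t2=6^15=9
cmp $t4, $t1  (cmp 36,29)
beq body: not taken
and $t7, $t4, 3 → $t7=36&3=0
and $t1, $t1, 3 → $t1=29&3=1
add $t1, $t7, $t2 → $t1=0+9=9
sub $t7, $t7, $t4 → $t7=0-36=-36
halt.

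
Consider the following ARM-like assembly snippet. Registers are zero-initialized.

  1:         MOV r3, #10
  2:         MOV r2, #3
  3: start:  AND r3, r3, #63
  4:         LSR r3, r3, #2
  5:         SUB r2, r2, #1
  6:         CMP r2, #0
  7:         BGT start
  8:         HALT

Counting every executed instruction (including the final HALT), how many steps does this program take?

MOV r3, #10 → r3=10
MOV r2, #3 → r2=3
AND r3, r3, #63 → r3=10&63=10
LSR r3, r3, #2 → r3=10>>2=2
SUB r2, r2, #1 → r2=3-1=2
CMP r2, #0  (cmp 2,0)
BGT start: taken
AND r3, r3, #63 → r3=2&63=2
LSR r3, r3, #2 → r3=2>>2=0
SUB r2, r2, #1 → r2=2-1=1
CMP r2, #0  (cmp 1,0)
BGT start: taken
AND r3, r3, #63 → r3=0&63=0
LSR r3, r3, #2 → r3=0>>2=0
SUB r2, r2, #1 → r2=1-1=0
CMP r2, #0  (cmp 0,0)
BGT start: not taken
halt.
Total executed instructions: 18.

18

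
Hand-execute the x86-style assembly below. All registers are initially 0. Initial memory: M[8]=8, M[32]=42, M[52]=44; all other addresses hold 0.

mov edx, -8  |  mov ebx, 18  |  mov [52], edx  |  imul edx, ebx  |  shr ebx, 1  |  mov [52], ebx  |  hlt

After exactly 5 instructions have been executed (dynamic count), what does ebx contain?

edx=-8
ebx=18
mov [52], edx → M[52]=-8
edx=(-8)*18=-144
ebx=18>>1=9
After step 5: ebx = 9.

9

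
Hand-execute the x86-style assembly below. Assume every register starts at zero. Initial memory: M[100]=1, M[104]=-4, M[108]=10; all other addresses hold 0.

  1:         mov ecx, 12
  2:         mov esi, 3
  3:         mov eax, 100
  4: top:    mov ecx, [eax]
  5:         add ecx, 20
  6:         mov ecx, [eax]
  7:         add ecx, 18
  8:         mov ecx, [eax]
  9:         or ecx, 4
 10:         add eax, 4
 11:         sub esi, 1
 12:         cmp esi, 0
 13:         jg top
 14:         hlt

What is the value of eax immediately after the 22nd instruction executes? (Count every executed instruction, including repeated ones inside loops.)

108

ecx=12
esi=3
eax=100
ecx=M[100]=1
ecx=1+20=21
ecx=M[100]=1
ecx=1+18=19
ecx=M[100]=1
ecx=1|4=5
eax=100+4=104
esi=3-1=2
cmp esi, 0  (cmp 2,0)
jg top: taken
ecx=M[104]=-4
ecx=(-4)+20=16
ecx=M[104]=-4
ecx=(-4)+18=14
ecx=M[104]=-4
ecx=(-4)|4=-4
eax=104+4=108
esi=2-1=1
cmp esi, 0  (cmp 1,0)
After step 22: eax = 108.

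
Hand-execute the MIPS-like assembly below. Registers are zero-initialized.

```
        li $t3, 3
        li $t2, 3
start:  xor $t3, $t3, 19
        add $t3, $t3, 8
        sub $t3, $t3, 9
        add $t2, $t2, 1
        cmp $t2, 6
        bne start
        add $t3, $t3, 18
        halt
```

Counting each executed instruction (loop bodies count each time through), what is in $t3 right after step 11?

27

after li $t3, 3: $t3=3
after li $t2, 3: $t2=3
after xor $t3, $t3, 19: $t3=3^19=16
after add $t3, $t3, 8: $t3=16+8=24
after sub $t3, $t3, 9: $t3=24-9=15
after add $t2, $t2, 1: $t2=3+1=4
cmp $t2, 6  (cmp 4,6)
bne start: taken
after xor $t3, $t3, 19: $t3=15^19=28
after add $t3, $t3, 8: $t3=28+8=36
after sub $t3, $t3, 9: $t3=36-9=27
After step 11: $t3 = 27.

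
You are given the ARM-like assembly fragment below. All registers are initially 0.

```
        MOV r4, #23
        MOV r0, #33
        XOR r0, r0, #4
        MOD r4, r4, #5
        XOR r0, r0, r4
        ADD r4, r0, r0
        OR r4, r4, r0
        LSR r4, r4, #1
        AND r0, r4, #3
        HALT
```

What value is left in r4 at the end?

55

after MOV r4, #23: r4=23
after MOV r0, #33: r0=33
after XOR r0, r0, #4: r0=33^4=37
after MOD r4, r4, #5: r4=23%5=3
after XOR r0, r0, r4: r0=37^3=38
after ADD r4, r0, r0: r4=38+38=76
after OR r4, r4, r0: r4=76|38=110
after LSR r4, r4, #1: r4=110>>1=55
after AND r0, r4, #3: r0=55&3=3
halt.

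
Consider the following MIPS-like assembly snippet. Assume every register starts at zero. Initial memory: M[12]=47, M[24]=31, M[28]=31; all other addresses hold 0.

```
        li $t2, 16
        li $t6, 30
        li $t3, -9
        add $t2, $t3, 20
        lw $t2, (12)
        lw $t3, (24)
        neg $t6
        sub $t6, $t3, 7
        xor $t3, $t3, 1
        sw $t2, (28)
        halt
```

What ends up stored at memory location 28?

47

after li $t2, 16: $t2=16
after li $t6, 30: $t6=30
after li $t3, -9: $t3=-9
after add $t2, $t3, 20: $t2=(-9)+20=11
after lw $t2, (12): $t2=M[12]=47
after lw $t3, (24): $t3=M[24]=31
after neg $t6: $t6=-(30)=-30
after sub $t6, $t3, 7: $t6=31-7=24
after xor $t3, $t3, 1: $t3=31^1=30
sw $t2, (28) → M[28]=47
halt.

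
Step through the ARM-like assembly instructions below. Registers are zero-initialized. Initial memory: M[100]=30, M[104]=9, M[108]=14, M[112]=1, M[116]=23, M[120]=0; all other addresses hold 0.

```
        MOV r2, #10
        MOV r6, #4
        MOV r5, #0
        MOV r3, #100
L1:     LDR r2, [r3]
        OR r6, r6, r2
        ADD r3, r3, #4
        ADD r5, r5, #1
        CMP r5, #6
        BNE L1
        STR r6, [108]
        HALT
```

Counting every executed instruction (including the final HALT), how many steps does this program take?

r2=10
r6=4
r5=0
r3=100
r2=M[100]=30
r6=4|30=30
r3=100+4=104
r5=0+1=1
CMP r5, #6  (cmp 1,6)
BNE L1: taken
r2=M[104]=9
r6=30|9=31
r3=104+4=108
r5=1+1=2
CMP r5, #6  (cmp 2,6)
BNE L1: taken
r2=M[108]=14
r6=31|14=31
r3=108+4=112
r5=2+1=3
CMP r5, #6  (cmp 3,6)
BNE L1: taken
r2=M[112]=1
r6=31|1=31
r3=112+4=116
r5=3+1=4
CMP r5, #6  (cmp 4,6)
BNE L1: taken
r2=M[116]=23
r6=31|23=31
r3=116+4=120
r5=4+1=5
CMP r5, #6  (cmp 5,6)
BNE L1: taken
r2=M[120]=0
r6=31|0=31
r3=120+4=124
r5=5+1=6
CMP r5, #6  (cmp 6,6)
BNE L1: not taken
STR r6, [108] → M[108]=31
halt.
Total executed instructions: 42.

42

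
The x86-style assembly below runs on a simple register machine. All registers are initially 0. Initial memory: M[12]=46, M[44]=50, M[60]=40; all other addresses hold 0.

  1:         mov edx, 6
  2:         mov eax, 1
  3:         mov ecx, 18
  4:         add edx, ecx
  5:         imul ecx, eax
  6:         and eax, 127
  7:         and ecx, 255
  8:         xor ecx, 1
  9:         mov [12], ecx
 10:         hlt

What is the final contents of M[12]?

19

edx=6
eax=1
ecx=18
edx=6+18=24
ecx=18*1=18
eax=1&127=1
ecx=18&255=18
ecx=18^1=19
mov [12], ecx → M[12]=19
halt.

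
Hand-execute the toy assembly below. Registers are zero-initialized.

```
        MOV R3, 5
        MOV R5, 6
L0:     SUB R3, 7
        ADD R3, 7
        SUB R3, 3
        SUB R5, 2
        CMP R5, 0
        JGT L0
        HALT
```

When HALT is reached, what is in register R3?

after MOV R3, 5: R3=5
after MOV R5, 6: R5=6
after SUB R3, 7: R3=5-7=-2
after ADD R3, 7: R3=(-2)+7=5
after SUB R3, 3: R3=5-3=2
after SUB R5, 2: R5=6-2=4
CMP R5, 0  (cmp 4,0)
JGT L0: taken
after SUB R3, 7: R3=2-7=-5
after ADD R3, 7: R3=(-5)+7=2
after SUB R3, 3: R3=2-3=-1
after SUB R5, 2: R5=4-2=2
CMP R5, 0  (cmp 2,0)
JGT L0: taken
after SUB R3, 7: R3=(-1)-7=-8
after ADD R3, 7: R3=(-8)+7=-1
after SUB R3, 3: R3=(-1)-3=-4
after SUB R5, 2: R5=2-2=0
CMP R5, 0  (cmp 0,0)
JGT L0: not taken
halt.

-4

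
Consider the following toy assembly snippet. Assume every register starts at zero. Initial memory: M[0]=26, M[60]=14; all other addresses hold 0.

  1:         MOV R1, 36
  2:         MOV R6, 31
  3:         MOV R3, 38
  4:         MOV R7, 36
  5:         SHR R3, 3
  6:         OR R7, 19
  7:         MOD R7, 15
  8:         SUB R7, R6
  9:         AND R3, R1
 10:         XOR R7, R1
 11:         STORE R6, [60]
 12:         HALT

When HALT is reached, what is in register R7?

after MOV R1, 36: R1=36
after MOV R6, 31: R6=31
after MOV R3, 38: R3=38
after MOV R7, 36: R7=36
after SHR R3, 3: R3=38>>3=4
after OR R7, 19: R7=36|19=55
after MOD R7, 15: R7=55%15=10
after SUB R7, R6: R7=10-31=-21
after AND R3, R1: R3=4&36=4
after XOR R7, R1: R7=(-21)^36=-49
STORE R6, [60] → M[60]=31
halt.

-49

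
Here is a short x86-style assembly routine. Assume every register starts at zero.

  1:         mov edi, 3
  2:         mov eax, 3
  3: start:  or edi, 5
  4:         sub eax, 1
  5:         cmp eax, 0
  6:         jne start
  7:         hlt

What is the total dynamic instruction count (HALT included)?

after mov edi, 3: edi=3
after mov eax, 3: eax=3
after or edi, 5: edi=3|5=7
after sub eax, 1: eax=3-1=2
cmp eax, 0  (cmp 2,0)
jne start: taken
after or edi, 5: edi=7|5=7
after sub eax, 1: eax=2-1=1
cmp eax, 0  (cmp 1,0)
jne start: taken
after or edi, 5: edi=7|5=7
after sub eax, 1: eax=1-1=0
cmp eax, 0  (cmp 0,0)
jne start: not taken
halt.
Total executed instructions: 15.

15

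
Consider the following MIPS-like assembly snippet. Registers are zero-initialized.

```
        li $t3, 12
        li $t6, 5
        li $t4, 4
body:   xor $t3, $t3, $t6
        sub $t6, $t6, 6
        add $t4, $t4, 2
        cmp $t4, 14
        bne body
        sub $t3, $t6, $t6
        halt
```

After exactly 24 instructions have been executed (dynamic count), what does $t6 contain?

-19

after li $t3, 12: $t3=12
after li $t6, 5: $t6=5
after li $t4, 4: $t4=4
after xor $t3, $t3, $t6: $t3=12^5=9
after sub $t6, $t6, 6: $t6=5-6=-1
after add $t4, $t4, 2: $t4=4+2=6
cmp $t4, 14  (cmp 6,14)
bne body: taken
after xor $t3, $t3, $t6: $t3=9^(-1)=-10
after sub $t6, $t6, 6: $t6=(-1)-6=-7
after add $t4, $t4, 2: $t4=6+2=8
cmp $t4, 14  (cmp 8,14)
bne body: taken
after xor $t3, $t3, $t6: $t3=(-10)^(-7)=15
after sub $t6, $t6, 6: $t6=(-7)-6=-13
after add $t4, $t4, 2: $t4=8+2=10
cmp $t4, 14  (cmp 10,14)
bne body: taken
after xor $t3, $t3, $t6: $t3=15^(-13)=-4
after sub $t6, $t6, 6: $t6=(-13)-6=-19
after add $t4, $t4, 2: $t4=10+2=12
cmp $t4, 14  (cmp 12,14)
bne body: taken
after xor $t3, $t3, $t6: $t3=(-4)^(-19)=17
After step 24: $t6 = -19.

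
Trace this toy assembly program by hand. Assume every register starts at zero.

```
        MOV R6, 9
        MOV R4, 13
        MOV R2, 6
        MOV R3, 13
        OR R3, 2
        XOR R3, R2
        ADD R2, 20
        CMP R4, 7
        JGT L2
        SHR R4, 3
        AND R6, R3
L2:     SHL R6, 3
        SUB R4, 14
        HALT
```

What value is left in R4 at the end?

-1

R6=9
R4=13
R2=6
R3=13
R3=13|2=15
R3=15^6=9
R2=6+20=26
CMP R4, 7  (cmp 13,7)
JGT L2: taken
R6=9<<3=72
R4=13-14=-1
halt.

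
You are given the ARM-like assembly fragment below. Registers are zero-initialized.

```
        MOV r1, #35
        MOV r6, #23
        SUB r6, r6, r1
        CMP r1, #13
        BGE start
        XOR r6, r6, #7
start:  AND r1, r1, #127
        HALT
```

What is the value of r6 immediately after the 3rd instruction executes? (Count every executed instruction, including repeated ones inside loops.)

-12

after MOV r1, #35: r1=35
after MOV r6, #23: r6=23
after SUB r6, r6, r1: r6=23-35=-12
After step 3: r6 = -12.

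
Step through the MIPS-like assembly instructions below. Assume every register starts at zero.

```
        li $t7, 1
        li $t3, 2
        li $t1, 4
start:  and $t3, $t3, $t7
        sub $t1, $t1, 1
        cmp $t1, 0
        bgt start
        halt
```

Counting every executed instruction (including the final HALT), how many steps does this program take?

20

after li $t7, 1: $t7=1
after li $t3, 2: $t3=2
after li $t1, 4: $t1=4
after and $t3, $t3, $t7: $t3=2&1=0
after sub $t1, $t1, 1: $t1=4-1=3
cmp $t1, 0  (cmp 3,0)
bgt start: taken
after and $t3, $t3, $t7: $t3=0&1=0
after sub $t1, $t1, 1: $t1=3-1=2
cmp $t1, 0  (cmp 2,0)
bgt start: taken
after and $t3, $t3, $t7: $t3=0&1=0
after sub $t1, $t1, 1: $t1=2-1=1
cmp $t1, 0  (cmp 1,0)
bgt start: taken
after and $t3, $t3, $t7: $t3=0&1=0
after sub $t1, $t1, 1: $t1=1-1=0
cmp $t1, 0  (cmp 0,0)
bgt start: not taken
halt.
Total executed instructions: 20.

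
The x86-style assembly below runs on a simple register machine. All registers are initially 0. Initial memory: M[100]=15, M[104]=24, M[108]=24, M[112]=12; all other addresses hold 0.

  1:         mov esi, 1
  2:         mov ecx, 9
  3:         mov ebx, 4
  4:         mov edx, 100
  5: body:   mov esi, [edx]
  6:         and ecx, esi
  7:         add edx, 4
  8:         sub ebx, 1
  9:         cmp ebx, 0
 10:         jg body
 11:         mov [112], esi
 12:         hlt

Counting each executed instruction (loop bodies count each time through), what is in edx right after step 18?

esi=1
ecx=9
ebx=4
edx=100
esi=M[100]=15
ecx=9&15=9
edx=100+4=104
ebx=4-1=3
cmp ebx, 0  (cmp 3,0)
jg body: taken
esi=M[104]=24
ecx=9&24=8
edx=104+4=108
ebx=3-1=2
cmp ebx, 0  (cmp 2,0)
jg body: taken
esi=M[108]=24
ecx=8&24=8
After step 18: edx = 108.

108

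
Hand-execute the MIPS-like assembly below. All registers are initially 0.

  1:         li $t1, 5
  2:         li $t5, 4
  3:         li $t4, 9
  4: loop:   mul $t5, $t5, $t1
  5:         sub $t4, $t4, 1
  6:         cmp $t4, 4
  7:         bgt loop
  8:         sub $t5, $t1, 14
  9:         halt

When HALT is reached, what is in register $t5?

-9

$t1=5
$t5=4
$t4=9
$t5=4*5=20
$t4=9-1=8
cmp $t4, 4  (cmp 8,4)
bgt loop: taken
$t5=20*5=100
$t4=8-1=7
cmp $t4, 4  (cmp 7,4)
bgt loop: taken
$t5=100*5=500
$t4=7-1=6
cmp $t4, 4  (cmp 6,4)
bgt loop: taken
$t5=500*5=2500
$t4=6-1=5
cmp $t4, 4  (cmp 5,4)
bgt loop: taken
$t5=2500*5=12500
$t4=5-1=4
cmp $t4, 4  (cmp 4,4)
bgt loop: not taken
$t5=5-14=-9
halt.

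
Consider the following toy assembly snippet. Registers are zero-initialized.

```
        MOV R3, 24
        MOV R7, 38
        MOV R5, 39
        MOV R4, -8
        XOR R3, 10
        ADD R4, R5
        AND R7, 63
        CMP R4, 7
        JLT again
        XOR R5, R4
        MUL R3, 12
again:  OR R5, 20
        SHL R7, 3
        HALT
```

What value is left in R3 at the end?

R3=24
R7=38
R5=39
R4=-8
R3=24^10=18
R4=(-8)+39=31
R7=38&63=38
CMP R4, 7  (cmp 31,7)
JLT again: not taken
R5=39^31=56
R3=18*12=216
R5=56|20=60
R7=38<<3=304
halt.

216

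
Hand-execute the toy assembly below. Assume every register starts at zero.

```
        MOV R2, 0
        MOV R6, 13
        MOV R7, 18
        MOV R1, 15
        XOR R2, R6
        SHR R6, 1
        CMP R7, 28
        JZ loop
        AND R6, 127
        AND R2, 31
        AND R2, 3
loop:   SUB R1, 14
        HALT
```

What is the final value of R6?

6

MOV R2, 0 → R2=0
MOV R6, 13 → R6=13
MOV R7, 18 → R7=18
MOV R1, 15 → R1=15
XOR R2, R6 → R2=0^13=13
SHR R6, 1 → R6=13>>1=6
CMP R7, 28  (cmp 18,28)
JZ loop: not taken
AND R6, 127 → R6=6&127=6
AND R2, 31 → R2=13&31=13
AND R2, 3 → R2=13&3=1
SUB R1, 14 → R1=15-14=1
halt.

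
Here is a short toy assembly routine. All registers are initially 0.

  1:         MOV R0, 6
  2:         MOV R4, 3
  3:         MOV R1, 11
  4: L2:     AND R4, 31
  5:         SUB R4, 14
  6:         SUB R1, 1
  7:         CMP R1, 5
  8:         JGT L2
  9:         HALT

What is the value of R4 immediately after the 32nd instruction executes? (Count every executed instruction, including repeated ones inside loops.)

15

MOV R0, 6 → R0=6
MOV R4, 3 → R4=3
MOV R1, 11 → R1=11
AND R4, 31 → R4=3&31=3
SUB R4, 14 → R4=3-14=-11
SUB R1, 1 → R1=11-1=10
CMP R1, 5  (cmp 10,5)
JGT L2: taken
AND R4, 31 → R4=(-11)&31=21
SUB R4, 14 → R4=21-14=7
SUB R1, 1 → R1=10-1=9
CMP R1, 5  (cmp 9,5)
JGT L2: taken
AND R4, 31 → R4=7&31=7
SUB R4, 14 → R4=7-14=-7
SUB R1, 1 → R1=9-1=8
CMP R1, 5  (cmp 8,5)
JGT L2: taken
AND R4, 31 → R4=(-7)&31=25
SUB R4, 14 → R4=25-14=11
SUB R1, 1 → R1=8-1=7
CMP R1, 5  (cmp 7,5)
JGT L2: taken
AND R4, 31 → R4=11&31=11
SUB R4, 14 → R4=11-14=-3
SUB R1, 1 → R1=7-1=6
CMP R1, 5  (cmp 6,5)
JGT L2: taken
AND R4, 31 → R4=(-3)&31=29
SUB R4, 14 → R4=29-14=15
SUB R1, 1 → R1=6-1=5
CMP R1, 5  (cmp 5,5)
After step 32: R4 = 15.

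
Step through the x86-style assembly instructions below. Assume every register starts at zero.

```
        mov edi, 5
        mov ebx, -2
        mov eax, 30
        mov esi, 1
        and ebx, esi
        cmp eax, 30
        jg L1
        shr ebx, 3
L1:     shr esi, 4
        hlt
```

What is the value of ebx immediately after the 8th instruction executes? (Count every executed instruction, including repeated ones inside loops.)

0

after mov edi, 5: edi=5
after mov ebx, -2: ebx=-2
after mov eax, 30: eax=30
after mov esi, 1: esi=1
after and ebx, esi: ebx=(-2)&1=0
cmp eax, 30  (cmp 30,30)
jg L1: not taken
after shr ebx, 3: ebx=0>>3=0
After step 8: ebx = 0.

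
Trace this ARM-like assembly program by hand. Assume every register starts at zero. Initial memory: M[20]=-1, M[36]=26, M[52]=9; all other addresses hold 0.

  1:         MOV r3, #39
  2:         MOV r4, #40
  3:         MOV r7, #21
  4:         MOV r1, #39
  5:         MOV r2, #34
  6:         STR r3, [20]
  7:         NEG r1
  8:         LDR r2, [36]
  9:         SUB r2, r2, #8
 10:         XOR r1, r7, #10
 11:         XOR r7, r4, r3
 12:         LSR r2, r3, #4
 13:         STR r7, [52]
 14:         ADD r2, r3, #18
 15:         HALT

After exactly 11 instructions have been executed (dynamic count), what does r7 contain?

15

r3=39
r4=40
r7=21
r1=39
r2=34
STR r3, [20] → M[20]=39
r1=-(39)=-39
r2=M[36]=26
r2=26-8=18
r1=21^10=31
r7=40^39=15
After step 11: r7 = 15.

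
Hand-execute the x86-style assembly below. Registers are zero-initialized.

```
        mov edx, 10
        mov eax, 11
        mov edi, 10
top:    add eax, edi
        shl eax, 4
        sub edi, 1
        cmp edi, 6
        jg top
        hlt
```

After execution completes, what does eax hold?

1415280

edx=10
eax=11
edi=10
eax=11+10=21
eax=21<<4=336
edi=10-1=9
cmp edi, 6  (cmp 9,6)
jg top: taken
eax=336+9=345
eax=345<<4=5520
edi=9-1=8
cmp edi, 6  (cmp 8,6)
jg top: taken
eax=5520+8=5528
eax=5528<<4=88448
edi=8-1=7
cmp edi, 6  (cmp 7,6)
jg top: taken
eax=88448+7=88455
eax=88455<<4=1415280
edi=7-1=6
cmp edi, 6  (cmp 6,6)
jg top: not taken
halt.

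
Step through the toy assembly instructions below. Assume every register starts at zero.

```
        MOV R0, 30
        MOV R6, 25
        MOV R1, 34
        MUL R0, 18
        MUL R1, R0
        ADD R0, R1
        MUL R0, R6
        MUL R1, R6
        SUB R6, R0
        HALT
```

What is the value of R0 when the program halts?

after MOV R0, 30: R0=30
after MOV R6, 25: R6=25
after MOV R1, 34: R1=34
after MUL R0, 18: R0=30*18=540
after MUL R1, R0: R1=34*540=18360
after ADD R0, R1: R0=540+18360=18900
after MUL R0, R6: R0=18900*25=472500
after MUL R1, R6: R1=18360*25=459000
after SUB R6, R0: R6=25-472500=-472475
halt.

472500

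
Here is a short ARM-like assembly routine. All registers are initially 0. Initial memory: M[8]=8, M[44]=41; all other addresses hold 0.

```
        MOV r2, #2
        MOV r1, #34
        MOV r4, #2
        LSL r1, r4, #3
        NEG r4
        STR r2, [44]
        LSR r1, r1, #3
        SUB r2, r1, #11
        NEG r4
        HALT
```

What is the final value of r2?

-9

MOV r2, #2 → r2=2
MOV r1, #34 → r1=34
MOV r4, #2 → r4=2
LSL r1, r4, #3 → r1=2<<3=16
NEG r4 → r4=-(2)=-2
STR r2, [44] → M[44]=2
LSR r1, r1, #3 → r1=16>>3=2
SUB r2, r1, #11 → r2=2-11=-9
NEG r4 → r4=-(-2)=2
halt.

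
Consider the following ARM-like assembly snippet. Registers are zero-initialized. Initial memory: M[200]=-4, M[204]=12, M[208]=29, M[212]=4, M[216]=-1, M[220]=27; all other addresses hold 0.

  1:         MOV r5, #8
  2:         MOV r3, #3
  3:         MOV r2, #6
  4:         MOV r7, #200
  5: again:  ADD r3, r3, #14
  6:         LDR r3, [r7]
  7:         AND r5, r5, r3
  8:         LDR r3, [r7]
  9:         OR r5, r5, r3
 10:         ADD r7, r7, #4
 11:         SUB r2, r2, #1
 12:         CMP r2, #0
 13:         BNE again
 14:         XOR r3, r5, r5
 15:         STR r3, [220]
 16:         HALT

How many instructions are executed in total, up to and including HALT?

after MOV r5, #8: r5=8
after MOV r3, #3: r3=3
after MOV r2, #6: r2=6
after MOV r7, #200: r7=200
after ADD r3, r3, #14: r3=3+14=17
after LDR r3, [r7]: r3=M[200]=-4
after AND r5, r5, r3: r5=8&(-4)=8
after LDR r3, [r7]: r3=M[200]=-4
after OR r5, r5, r3: r5=8|(-4)=-4
after ADD r7, r7, #4: r7=200+4=204
after SUB r2, r2, #1: r2=6-1=5
CMP r2, #0  (cmp 5,0)
BNE again: taken
after ADD r3, r3, #14: r3=(-4)+14=10
after LDR r3, [r7]: r3=M[204]=12
after AND r5, r5, r3: r5=(-4)&12=12
after LDR r3, [r7]: r3=M[204]=12
after OR r5, r5, r3: r5=12|12=12
after ADD r7, r7, #4: r7=204+4=208
after SUB r2, r2, #1: r2=5-1=4
CMP r2, #0  (cmp 4,0)
BNE again: taken
after ADD r3, r3, #14: r3=12+14=26
after LDR r3, [r7]: r3=M[208]=29
after AND r5, r5, r3: r5=12&29=12
after LDR r3, [r7]: r3=M[208]=29
after OR r5, r5, r3: r5=12|29=29
after ADD r7, r7, #4: r7=208+4=212
after SUB r2, r2, #1: r2=4-1=3
CMP r2, #0  (cmp 3,0)
BNE again: taken
after ADD r3, r3, #14: r3=29+14=43
after LDR r3, [r7]: r3=M[212]=4
after AND r5, r5, r3: r5=29&4=4
after LDR r3, [r7]: r3=M[212]=4
after OR r5, r5, r3: r5=4|4=4
after ADD r7, r7, #4: r7=212+4=216
after SUB r2, r2, #1: r2=3-1=2
CMP r2, #0  (cmp 2,0)
BNE again: taken
after ADD r3, r3, #14: r3=4+14=18
after LDR r3, [r7]: r3=M[216]=-1
after AND r5, r5, r3: r5=4&(-1)=4
after LDR r3, [r7]: r3=M[216]=-1
after OR r5, r5, r3: r5=4|(-1)=-1
after ADD r7, r7, #4: r7=216+4=220
after SUB r2, r2, #1: r2=2-1=1
CMP r2, #0  (cmp 1,0)
BNE again: taken
after ADD r3, r3, #14: r3=(-1)+14=13
after LDR r3, [r7]: r3=M[220]=27
after AND r5, r5, r3: r5=(-1)&27=27
after LDR r3, [r7]: r3=M[220]=27
after OR r5, r5, r3: r5=27|27=27
after ADD r7, r7, #4: r7=220+4=224
after SUB r2, r2, #1: r2=1-1=0
CMP r2, #0  (cmp 0,0)
BNE again: not taken
after XOR r3, r5, r5: r3=27^27=0
STR r3, [220] → M[220]=0
halt.
Total executed instructions: 61.

61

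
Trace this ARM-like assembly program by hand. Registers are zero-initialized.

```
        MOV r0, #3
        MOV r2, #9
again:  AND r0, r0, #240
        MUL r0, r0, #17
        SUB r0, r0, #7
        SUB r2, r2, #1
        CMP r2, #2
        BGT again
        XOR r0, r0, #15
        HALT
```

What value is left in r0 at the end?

MOV r0, #3 → r0=3
MOV r2, #9 → r2=9
AND r0, r0, #240 → r0=3&240=0
MUL r0, r0, #17 → r0=0*17=0
SUB r0, r0, #7 → r0=0-7=-7
SUB r2, r2, #1 → r2=9-1=8
CMP r2, #2  (cmp 8,2)
BGT again: taken
AND r0, r0, #240 → r0=(-7)&240=240
MUL r0, r0, #17 → r0=240*17=4080
SUB r0, r0, #7 → r0=4080-7=4073
SUB r2, r2, #1 → r2=8-1=7
CMP r2, #2  (cmp 7,2)
BGT again: taken
AND r0, r0, #240 → r0=4073&240=224
MUL r0, r0, #17 → r0=224*17=3808
SUB r0, r0, #7 → r0=3808-7=3801
SUB r2, r2, #1 → r2=7-1=6
CMP r2, #2  (cmp 6,2)
BGT again: taken
AND r0, r0, #240 → r0=3801&240=208
MUL r0, r0, #17 → r0=208*17=3536
SUB r0, r0, #7 → r0=3536-7=3529
SUB r2, r2, #1 → r2=6-1=5
CMP r2, #2  (cmp 5,2)
BGT again: taken
AND r0, r0, #240 → r0=3529&240=192
MUL r0, r0, #17 → r0=192*17=3264
SUB r0, r0, #7 → r0=3264-7=3257
SUB r2, r2, #1 → r2=5-1=4
CMP r2, #2  (cmp 4,2)
BGT again: taken
AND r0, r0, #240 → r0=3257&240=176
MUL r0, r0, #17 → r0=176*17=2992
SUB r0, r0, #7 → r0=2992-7=2985
SUB r2, r2, #1 → r2=4-1=3
CMP r2, #2  (cmp 3,2)
BGT again: taken
AND r0, r0, #240 → r0=2985&240=160
MUL r0, r0, #17 → r0=160*17=2720
SUB r0, r0, #7 → r0=2720-7=2713
SUB r2, r2, #1 → r2=3-1=2
CMP r2, #2  (cmp 2,2)
BGT again: not taken
XOR r0, r0, #15 → r0=2713^15=2710
halt.

2710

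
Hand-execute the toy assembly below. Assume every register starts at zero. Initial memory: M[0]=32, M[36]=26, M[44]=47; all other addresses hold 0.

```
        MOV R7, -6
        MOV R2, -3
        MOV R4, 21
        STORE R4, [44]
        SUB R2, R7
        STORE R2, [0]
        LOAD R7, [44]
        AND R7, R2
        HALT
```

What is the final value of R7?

1

R7=-6
R2=-3
R4=21
STORE R4, [44] → M[44]=21
R2=(-3)-(-6)=3
STORE R2, [0] → M[0]=3
R7=M[44]=21
R7=21&3=1
halt.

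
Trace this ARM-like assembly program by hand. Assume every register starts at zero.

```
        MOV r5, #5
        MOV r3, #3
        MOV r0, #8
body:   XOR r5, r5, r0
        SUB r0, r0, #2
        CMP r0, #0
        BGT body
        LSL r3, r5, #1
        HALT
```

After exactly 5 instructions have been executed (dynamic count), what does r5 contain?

after MOV r5, #5: r5=5
after MOV r3, #3: r3=3
after MOV r0, #8: r0=8
after XOR r5, r5, r0: r5=5^8=13
after SUB r0, r0, #2: r0=8-2=6
After step 5: r5 = 13.

13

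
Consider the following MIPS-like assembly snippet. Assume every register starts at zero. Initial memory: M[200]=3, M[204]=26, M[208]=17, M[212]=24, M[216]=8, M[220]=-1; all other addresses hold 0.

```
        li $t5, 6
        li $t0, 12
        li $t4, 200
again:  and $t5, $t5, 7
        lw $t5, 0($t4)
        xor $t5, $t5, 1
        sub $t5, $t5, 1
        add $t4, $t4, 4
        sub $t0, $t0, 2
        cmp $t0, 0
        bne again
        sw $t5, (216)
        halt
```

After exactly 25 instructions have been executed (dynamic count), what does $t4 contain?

li $t5, 6 → $t5=6
li $t0, 12 → $t0=12
li $t4, 200 → $t4=200
and $t5, $t5, 7 → $t5=6&7=6
lw $t5, 0($t4) → $t5=M[200]=3
xor $t5, $t5, 1 → $t5=3^1=2
sub $t5, $t5, 1 → $t5=2-1=1
add $t4, $t4, 4 → $t4=200+4=204
sub $t0, $t0, 2 → $t0=12-2=10
cmp $t0, 0  (cmp 10,0)
bne again: taken
and $t5, $t5, 7 → $t5=1&7=1
lw $t5, 0($t4) → $t5=M[204]=26
xor $t5, $t5, 1 → $t5=26^1=27
sub $t5, $t5, 1 → $t5=27-1=26
add $t4, $t4, 4 → $t4=204+4=208
sub $t0, $t0, 2 → $t0=10-2=8
cmp $t0, 0  (cmp 8,0)
bne again: taken
and $t5, $t5, 7 → $t5=26&7=2
lw $t5, 0($t4) → $t5=M[208]=17
xor $t5, $t5, 1 → $t5=17^1=16
sub $t5, $t5, 1 → $t5=16-1=15
add $t4, $t4, 4 → $t4=208+4=212
sub $t0, $t0, 2 → $t0=8-2=6
After step 25: $t4 = 212.

212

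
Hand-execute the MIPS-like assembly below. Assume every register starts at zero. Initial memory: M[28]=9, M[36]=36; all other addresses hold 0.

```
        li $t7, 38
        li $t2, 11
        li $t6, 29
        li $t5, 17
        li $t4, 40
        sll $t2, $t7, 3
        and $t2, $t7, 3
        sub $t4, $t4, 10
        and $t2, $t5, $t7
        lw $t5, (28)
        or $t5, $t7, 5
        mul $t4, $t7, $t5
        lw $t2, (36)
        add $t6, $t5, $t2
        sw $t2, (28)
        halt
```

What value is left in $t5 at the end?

li $t7, 38 → $t7=38
li $t2, 11 → $t2=11
li $t6, 29 → $t6=29
li $t5, 17 → $t5=17
li $t4, 40 → $t4=40
sll $t2, $t7, 3 → $t2=38<<3=304
and $t2, $t7, 3 → $t2=38&3=2
sub $t4, $t4, 10 → $t4=40-10=30
and $t2, $t5, $t7 → $t2=17&38=0
lw $t5, (28) → $t5=M[28]=9
or $t5, $t7, 5 → $t5=38|5=39
mul $t4, $t7, $t5 → $t4=38*39=1482
lw $t2, (36) → $t2=M[36]=36
add $t6, $t5, $t2 → $t6=39+36=75
sw $t2, (28) → M[28]=36
halt.

39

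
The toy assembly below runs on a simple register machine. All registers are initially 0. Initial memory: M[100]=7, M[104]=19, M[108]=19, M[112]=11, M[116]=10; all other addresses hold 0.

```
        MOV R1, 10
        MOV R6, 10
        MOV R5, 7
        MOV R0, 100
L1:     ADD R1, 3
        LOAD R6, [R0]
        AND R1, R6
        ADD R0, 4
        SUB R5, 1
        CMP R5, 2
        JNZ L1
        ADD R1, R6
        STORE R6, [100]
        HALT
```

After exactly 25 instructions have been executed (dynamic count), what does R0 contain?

112

after MOV R1, 10: R1=10
after MOV R6, 10: R6=10
after MOV R5, 7: R5=7
after MOV R0, 100: R0=100
after ADD R1, 3: R1=10+3=13
after LOAD R6, [R0]: R6=M[100]=7
after AND R1, R6: R1=13&7=5
after ADD R0, 4: R0=100+4=104
after SUB R5, 1: R5=7-1=6
CMP R5, 2  (cmp 6,2)
JNZ L1: taken
after ADD R1, 3: R1=5+3=8
after LOAD R6, [R0]: R6=M[104]=19
after AND R1, R6: R1=8&19=0
after ADD R0, 4: R0=104+4=108
after SUB R5, 1: R5=6-1=5
CMP R5, 2  (cmp 5,2)
JNZ L1: taken
after ADD R1, 3: R1=0+3=3
after LOAD R6, [R0]: R6=M[108]=19
after AND R1, R6: R1=3&19=3
after ADD R0, 4: R0=108+4=112
after SUB R5, 1: R5=5-1=4
CMP R5, 2  (cmp 4,2)
JNZ L1: taken
After step 25: R0 = 112.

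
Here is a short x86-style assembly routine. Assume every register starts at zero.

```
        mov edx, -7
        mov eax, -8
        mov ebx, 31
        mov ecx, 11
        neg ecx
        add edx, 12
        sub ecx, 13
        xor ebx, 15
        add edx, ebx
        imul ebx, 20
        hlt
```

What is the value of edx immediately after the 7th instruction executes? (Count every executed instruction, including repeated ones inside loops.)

edx=-7
eax=-8
ebx=31
ecx=11
ecx=-(11)=-11
edx=(-7)+12=5
ecx=(-11)-13=-24
After step 7: edx = 5.

5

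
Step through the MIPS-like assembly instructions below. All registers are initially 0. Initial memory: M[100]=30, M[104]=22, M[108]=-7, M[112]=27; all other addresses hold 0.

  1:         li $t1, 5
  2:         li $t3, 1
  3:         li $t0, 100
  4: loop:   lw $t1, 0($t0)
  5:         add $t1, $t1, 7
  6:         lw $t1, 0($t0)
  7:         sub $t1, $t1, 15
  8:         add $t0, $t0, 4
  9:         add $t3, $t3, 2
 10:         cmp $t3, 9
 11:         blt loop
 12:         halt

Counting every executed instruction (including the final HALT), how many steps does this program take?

36

$t1=5
$t3=1
$t0=100
$t1=M[100]=30
$t1=30+7=37
$t1=M[100]=30
$t1=30-15=15
$t0=100+4=104
$t3=1+2=3
cmp $t3, 9  (cmp 3,9)
blt loop: taken
$t1=M[104]=22
$t1=22+7=29
$t1=M[104]=22
$t1=22-15=7
$t0=104+4=108
$t3=3+2=5
cmp $t3, 9  (cmp 5,9)
blt loop: taken
$t1=M[108]=-7
$t1=(-7)+7=0
$t1=M[108]=-7
$t1=(-7)-15=-22
$t0=108+4=112
$t3=5+2=7
cmp $t3, 9  (cmp 7,9)
blt loop: taken
$t1=M[112]=27
$t1=27+7=34
$t1=M[112]=27
$t1=27-15=12
$t0=112+4=116
$t3=7+2=9
cmp $t3, 9  (cmp 9,9)
blt loop: not taken
halt.
Total executed instructions: 36.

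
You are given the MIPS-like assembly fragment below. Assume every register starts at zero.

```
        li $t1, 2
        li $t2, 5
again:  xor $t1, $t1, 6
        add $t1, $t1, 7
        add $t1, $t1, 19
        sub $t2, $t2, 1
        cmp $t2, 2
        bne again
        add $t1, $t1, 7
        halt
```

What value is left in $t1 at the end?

85

after li $t1, 2: $t1=2
after li $t2, 5: $t2=5
after xor $t1, $t1, 6: $t1=2^6=4
after add $t1, $t1, 7: $t1=4+7=11
after add $t1, $t1, 19: $t1=11+19=30
after sub $t2, $t2, 1: $t2=5-1=4
cmp $t2, 2  (cmp 4,2)
bne again: taken
after xor $t1, $t1, 6: $t1=30^6=24
after add $t1, $t1, 7: $t1=24+7=31
after add $t1, $t1, 19: $t1=31+19=50
after sub $t2, $t2, 1: $t2=4-1=3
cmp $t2, 2  (cmp 3,2)
bne again: taken
after xor $t1, $t1, 6: $t1=50^6=52
after add $t1, $t1, 7: $t1=52+7=59
after add $t1, $t1, 19: $t1=59+19=78
after sub $t2, $t2, 1: $t2=3-1=2
cmp $t2, 2  (cmp 2,2)
bne again: not taken
after add $t1, $t1, 7: $t1=78+7=85
halt.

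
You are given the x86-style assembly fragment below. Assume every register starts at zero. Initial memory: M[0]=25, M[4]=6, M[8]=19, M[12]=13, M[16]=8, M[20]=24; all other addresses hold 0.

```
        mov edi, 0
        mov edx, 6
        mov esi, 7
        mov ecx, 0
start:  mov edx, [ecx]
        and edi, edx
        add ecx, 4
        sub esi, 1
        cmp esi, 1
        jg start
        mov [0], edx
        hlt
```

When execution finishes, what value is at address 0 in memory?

after mov edi, 0: edi=0
after mov edx, 6: edx=6
after mov esi, 7: esi=7
after mov ecx, 0: ecx=0
after mov edx, [ecx]: edx=M[0]=25
after and edi, edx: edi=0&25=0
after add ecx, 4: ecx=0+4=4
after sub esi, 1: esi=7-1=6
cmp esi, 1  (cmp 6,1)
jg start: taken
after mov edx, [ecx]: edx=M[4]=6
after and edi, edx: edi=0&6=0
after add ecx, 4: ecx=4+4=8
after sub esi, 1: esi=6-1=5
cmp esi, 1  (cmp 5,1)
jg start: taken
after mov edx, [ecx]: edx=M[8]=19
after and edi, edx: edi=0&19=0
after add ecx, 4: ecx=8+4=12
after sub esi, 1: esi=5-1=4
cmp esi, 1  (cmp 4,1)
jg start: taken
after mov edx, [ecx]: edx=M[12]=13
after and edi, edx: edi=0&13=0
after add ecx, 4: ecx=12+4=16
after sub esi, 1: esi=4-1=3
cmp esi, 1  (cmp 3,1)
jg start: taken
after mov edx, [ecx]: edx=M[16]=8
after and edi, edx: edi=0&8=0
after add ecx, 4: ecx=16+4=20
after sub esi, 1: esi=3-1=2
cmp esi, 1  (cmp 2,1)
jg start: taken
after mov edx, [ecx]: edx=M[20]=24
after and edi, edx: edi=0&24=0
after add ecx, 4: ecx=20+4=24
after sub esi, 1: esi=2-1=1
cmp esi, 1  (cmp 1,1)
jg start: not taken
mov [0], edx → M[0]=24
halt.

24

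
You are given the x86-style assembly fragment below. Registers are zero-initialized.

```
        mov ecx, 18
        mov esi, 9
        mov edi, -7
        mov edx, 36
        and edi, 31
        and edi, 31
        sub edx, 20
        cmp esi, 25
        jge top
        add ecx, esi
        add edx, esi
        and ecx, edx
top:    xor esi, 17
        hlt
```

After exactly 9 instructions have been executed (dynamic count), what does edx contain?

ecx=18
esi=9
edi=-7
edx=36
edi=(-7)&31=25
edi=25&31=25
edx=36-20=16
cmp esi, 25  (cmp 9,25)
jge top: not taken
After step 9: edx = 16.

16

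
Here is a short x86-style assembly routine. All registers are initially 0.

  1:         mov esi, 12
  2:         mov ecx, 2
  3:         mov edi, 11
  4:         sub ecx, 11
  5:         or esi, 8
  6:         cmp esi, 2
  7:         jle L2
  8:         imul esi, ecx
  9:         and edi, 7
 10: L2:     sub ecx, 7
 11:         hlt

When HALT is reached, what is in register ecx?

-16

esi=12
ecx=2
edi=11
ecx=2-11=-9
esi=12|8=12
cmp esi, 2  (cmp 12,2)
jle L2: not taken
esi=12*(-9)=-108
edi=11&7=3
ecx=(-9)-7=-16
halt.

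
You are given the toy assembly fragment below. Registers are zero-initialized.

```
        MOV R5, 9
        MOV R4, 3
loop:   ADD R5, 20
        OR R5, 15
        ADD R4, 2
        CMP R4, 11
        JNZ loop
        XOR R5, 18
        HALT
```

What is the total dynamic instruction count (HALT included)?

24

R5=9
R4=3
R5=9+20=29
R5=29|15=31
R4=3+2=5
CMP R4, 11  (cmp 5,11)
JNZ loop: taken
R5=31+20=51
R5=51|15=63
R4=5+2=7
CMP R4, 11  (cmp 7,11)
JNZ loop: taken
R5=63+20=83
R5=83|15=95
R4=7+2=9
CMP R4, 11  (cmp 9,11)
JNZ loop: taken
R5=95+20=115
R5=115|15=127
R4=9+2=11
CMP R4, 11  (cmp 11,11)
JNZ loop: not taken
R5=127^18=109
halt.
Total executed instructions: 24.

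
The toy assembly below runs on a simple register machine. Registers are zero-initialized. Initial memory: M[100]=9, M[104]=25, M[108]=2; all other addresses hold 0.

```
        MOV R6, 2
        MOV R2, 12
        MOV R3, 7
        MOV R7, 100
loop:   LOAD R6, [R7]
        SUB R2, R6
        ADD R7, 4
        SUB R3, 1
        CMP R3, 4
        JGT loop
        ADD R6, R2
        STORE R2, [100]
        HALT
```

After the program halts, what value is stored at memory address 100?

-24

R6=2
R2=12
R3=7
R7=100
R6=M[100]=9
R2=12-9=3
R7=100+4=104
R3=7-1=6
CMP R3, 4  (cmp 6,4)
JGT loop: taken
R6=M[104]=25
R2=3-25=-22
R7=104+4=108
R3=6-1=5
CMP R3, 4  (cmp 5,4)
JGT loop: taken
R6=M[108]=2
R2=(-22)-2=-24
R7=108+4=112
R3=5-1=4
CMP R3, 4  (cmp 4,4)
JGT loop: not taken
R6=2+(-24)=-22
STORE R2, [100] → M[100]=-24
halt.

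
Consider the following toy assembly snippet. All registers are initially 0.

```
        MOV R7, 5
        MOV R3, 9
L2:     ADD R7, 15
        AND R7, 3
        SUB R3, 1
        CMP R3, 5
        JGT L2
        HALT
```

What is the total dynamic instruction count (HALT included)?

after MOV R7, 5: R7=5
after MOV R3, 9: R3=9
after ADD R7, 15: R7=5+15=20
after AND R7, 3: R7=20&3=0
after SUB R3, 1: R3=9-1=8
CMP R3, 5  (cmp 8,5)
JGT L2: taken
after ADD R7, 15: R7=0+15=15
after AND R7, 3: R7=15&3=3
after SUB R3, 1: R3=8-1=7
CMP R3, 5  (cmp 7,5)
JGT L2: taken
after ADD R7, 15: R7=3+15=18
after AND R7, 3: R7=18&3=2
after SUB R3, 1: R3=7-1=6
CMP R3, 5  (cmp 6,5)
JGT L2: taken
after ADD R7, 15: R7=2+15=17
after AND R7, 3: R7=17&3=1
after SUB R3, 1: R3=6-1=5
CMP R3, 5  (cmp 5,5)
JGT L2: not taken
halt.
Total executed instructions: 23.

23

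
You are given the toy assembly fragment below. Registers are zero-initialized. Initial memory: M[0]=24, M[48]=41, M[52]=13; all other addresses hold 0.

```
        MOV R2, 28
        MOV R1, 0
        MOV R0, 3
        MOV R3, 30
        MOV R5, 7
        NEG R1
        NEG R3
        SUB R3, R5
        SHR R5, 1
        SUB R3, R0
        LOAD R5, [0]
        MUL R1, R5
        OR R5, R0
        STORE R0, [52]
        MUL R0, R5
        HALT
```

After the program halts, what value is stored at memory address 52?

after MOV R2, 28: R2=28
after MOV R1, 0: R1=0
after MOV R0, 3: R0=3
after MOV R3, 30: R3=30
after MOV R5, 7: R5=7
after NEG R1: R1=-(0)=0
after NEG R3: R3=-(30)=-30
after SUB R3, R5: R3=(-30)-7=-37
after SHR R5, 1: R5=7>>1=3
after SUB R3, R0: R3=(-37)-3=-40
after LOAD R5, [0]: R5=M[0]=24
after MUL R1, R5: R1=0*24=0
after OR R5, R0: R5=24|3=27
STORE R0, [52] → M[52]=3
after MUL R0, R5: R0=3*27=81
halt.

3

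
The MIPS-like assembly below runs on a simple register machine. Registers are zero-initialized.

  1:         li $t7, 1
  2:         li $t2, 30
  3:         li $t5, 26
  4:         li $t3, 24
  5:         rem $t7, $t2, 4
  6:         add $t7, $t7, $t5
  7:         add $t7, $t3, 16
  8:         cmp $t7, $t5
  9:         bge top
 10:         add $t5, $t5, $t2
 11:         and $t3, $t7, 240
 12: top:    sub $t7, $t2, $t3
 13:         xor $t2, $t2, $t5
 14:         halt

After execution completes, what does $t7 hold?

6

li $t7, 1 → $t7=1
li $t2, 30 → $t2=30
li $t5, 26 → $t5=26
li $t3, 24 → $t3=24
rem $t7, $t2, 4 → $t7=30%4=2
add $t7, $t7, $t5 → $t7=2+26=28
add $t7, $t3, 16 → $t7=24+16=40
cmp $t7, $t5  (cmp 40,26)
bge top: taken
sub $t7, $t2, $t3 → $t7=30-24=6
xor $t2, $t2, $t5 → $t2=30^26=4
halt.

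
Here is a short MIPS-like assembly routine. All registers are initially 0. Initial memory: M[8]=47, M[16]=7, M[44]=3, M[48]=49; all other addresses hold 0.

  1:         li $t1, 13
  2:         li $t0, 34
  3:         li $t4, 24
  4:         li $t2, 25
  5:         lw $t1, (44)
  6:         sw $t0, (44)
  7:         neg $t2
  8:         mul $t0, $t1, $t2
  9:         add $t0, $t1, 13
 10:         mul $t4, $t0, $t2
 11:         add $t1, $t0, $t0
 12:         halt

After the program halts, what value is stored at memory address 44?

after li $t1, 13: $t1=13
after li $t0, 34: $t0=34
after li $t4, 24: $t4=24
after li $t2, 25: $t2=25
after lw $t1, (44): $t1=M[44]=3
sw $t0, (44) → M[44]=34
after neg $t2: $t2=-(25)=-25
after mul $t0, $t1, $t2: $t0=3*(-25)=-75
after add $t0, $t1, 13: $t0=3+13=16
after mul $t4, $t0, $t2: $t4=16*(-25)=-400
after add $t1, $t0, $t0: $t1=16+16=32
halt.

34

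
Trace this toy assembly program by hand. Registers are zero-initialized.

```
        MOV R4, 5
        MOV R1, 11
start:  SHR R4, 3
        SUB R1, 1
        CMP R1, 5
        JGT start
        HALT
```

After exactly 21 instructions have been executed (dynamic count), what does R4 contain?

MOV R4, 5 → R4=5
MOV R1, 11 → R1=11
SHR R4, 3 → R4=5>>3=0
SUB R1, 1 → R1=11-1=10
CMP R1, 5  (cmp 10,5)
JGT start: taken
SHR R4, 3 → R4=0>>3=0
SUB R1, 1 → R1=10-1=9
CMP R1, 5  (cmp 9,5)
JGT start: taken
SHR R4, 3 → R4=0>>3=0
SUB R1, 1 → R1=9-1=8
CMP R1, 5  (cmp 8,5)
JGT start: taken
SHR R4, 3 → R4=0>>3=0
SUB R1, 1 → R1=8-1=7
CMP R1, 5  (cmp 7,5)
JGT start: taken
SHR R4, 3 → R4=0>>3=0
SUB R1, 1 → R1=7-1=6
CMP R1, 5  (cmp 6,5)
After step 21: R4 = 0.

0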